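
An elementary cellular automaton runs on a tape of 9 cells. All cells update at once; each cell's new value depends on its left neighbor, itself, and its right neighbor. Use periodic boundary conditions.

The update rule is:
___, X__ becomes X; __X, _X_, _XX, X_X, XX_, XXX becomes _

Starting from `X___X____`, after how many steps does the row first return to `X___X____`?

step 1: _XX__XXX_
step 2: ___X____X
step 3: XX__XXX__
step 4: __X____X_
step 5: X__XXX__X
step 6: _X____X__
step 7: __XXX__XX
step 8: X____X___
step 9: _XXX__XX_
step 10: ____X___X
step 11: XXX__XX__
step 12: ___X___X_
step 13: XX__XX__X
step 14: __X___X__
step 15: X__XX__XX
step 16: _X___X___
step 17: __XX__XXX
step 18: X___X____

18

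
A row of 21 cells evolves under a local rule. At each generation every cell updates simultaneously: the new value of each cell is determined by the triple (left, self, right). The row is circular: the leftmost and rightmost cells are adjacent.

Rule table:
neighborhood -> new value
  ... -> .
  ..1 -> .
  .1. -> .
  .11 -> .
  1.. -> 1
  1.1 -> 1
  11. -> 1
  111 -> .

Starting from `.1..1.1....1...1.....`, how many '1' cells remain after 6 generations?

generation 1: ..1..1.1....1...1....
generation 2: ...1..1.1....1...1...
generation 3: ....1..1.1....1...1..
generation 4: .....1..1.1....1...1.
generation 5: ......1..1.1....1...1
generation 6: 1......1..1.1....1...
count of 1: 5

5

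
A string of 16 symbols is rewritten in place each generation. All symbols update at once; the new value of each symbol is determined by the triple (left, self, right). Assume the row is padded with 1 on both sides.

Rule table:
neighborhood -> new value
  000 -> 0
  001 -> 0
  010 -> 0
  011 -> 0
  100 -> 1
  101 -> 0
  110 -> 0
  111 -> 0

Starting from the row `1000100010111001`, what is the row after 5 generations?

0010010001000000

0100010000000100
0010001000000010
1001000100000000
0100100010000000
0010010001000000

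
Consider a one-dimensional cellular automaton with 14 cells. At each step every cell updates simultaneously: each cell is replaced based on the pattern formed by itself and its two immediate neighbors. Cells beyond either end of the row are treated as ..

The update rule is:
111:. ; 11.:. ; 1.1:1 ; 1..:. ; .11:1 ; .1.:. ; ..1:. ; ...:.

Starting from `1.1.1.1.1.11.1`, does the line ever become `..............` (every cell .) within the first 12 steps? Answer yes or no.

step 1: .1.1.1.1.11.1.
step 2: ..1.1.1.11.1..
step 3: ...1.1.11.1...
step 4: ....1.11.1....
step 5: .....11.1.....
step 6: .....1.1......
step 7: ......1.......
step 8: ..............
all cells are . at step 8

yes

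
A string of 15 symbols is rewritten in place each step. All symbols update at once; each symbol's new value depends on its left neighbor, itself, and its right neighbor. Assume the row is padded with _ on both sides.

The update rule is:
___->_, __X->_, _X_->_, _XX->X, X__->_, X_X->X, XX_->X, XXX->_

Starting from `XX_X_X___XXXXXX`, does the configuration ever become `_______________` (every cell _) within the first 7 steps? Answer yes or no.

step 1: XXX_X____X____X
step 2: X_XX___________
step 3: _XXX___________
step 4: _X_X___________
step 5: __X____________
step 6: _______________
all cells are _ at step 6

yes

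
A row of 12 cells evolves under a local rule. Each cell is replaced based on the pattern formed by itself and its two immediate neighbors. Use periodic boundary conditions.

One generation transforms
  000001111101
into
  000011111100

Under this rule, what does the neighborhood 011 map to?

At position 5 the neighborhood is 011; the next row has 1 there.

1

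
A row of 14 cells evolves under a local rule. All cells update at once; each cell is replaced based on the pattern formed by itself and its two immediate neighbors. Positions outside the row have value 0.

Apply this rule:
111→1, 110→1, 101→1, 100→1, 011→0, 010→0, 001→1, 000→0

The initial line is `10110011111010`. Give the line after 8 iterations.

01011101111101
10101110111110
01010111011111
10101011101111
01010101110111
10101010111011
01010101011101
10101010101110

10101010101110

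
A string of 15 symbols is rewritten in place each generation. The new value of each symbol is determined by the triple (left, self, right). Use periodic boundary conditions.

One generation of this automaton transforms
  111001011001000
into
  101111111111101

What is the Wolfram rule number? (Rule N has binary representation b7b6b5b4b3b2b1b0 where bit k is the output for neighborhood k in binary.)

126

position 1: 111 → 0  (bit 7 = 0)
position 2: 110 → 1  (bit 6 = 1)
position 6: 101 → 1  (bit 5 = 1)
position 3: 100 → 1  (bit 4 = 1)
position 0: 011 → 1  (bit 3 = 1)
position 5: 010 → 1  (bit 2 = 1)
position 4: 001 → 1  (bit 1 = 1)
position 13: 000 → 0  (bit 0 = 0)
bits b7..b0 = 01111110 = 126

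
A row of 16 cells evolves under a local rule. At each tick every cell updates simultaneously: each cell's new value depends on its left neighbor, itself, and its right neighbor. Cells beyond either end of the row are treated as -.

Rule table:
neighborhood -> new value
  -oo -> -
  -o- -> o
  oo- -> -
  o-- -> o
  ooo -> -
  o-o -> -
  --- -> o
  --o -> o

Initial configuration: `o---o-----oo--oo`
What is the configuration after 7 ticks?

oooooooooo--oo--

oooooooooo--oo--
----------oo--oo
oooooooooo--oo--  (repeats tick 1; period 2)
tick 7: oooooooooo--oo--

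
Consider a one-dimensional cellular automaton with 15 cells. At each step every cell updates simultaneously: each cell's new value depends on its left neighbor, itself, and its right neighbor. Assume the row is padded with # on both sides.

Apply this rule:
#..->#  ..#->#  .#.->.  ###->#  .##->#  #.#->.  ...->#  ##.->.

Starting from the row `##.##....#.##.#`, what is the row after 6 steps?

####.##.#######

#..#.####..#..#
.##..###.##.###
.#.####..#..###
...###.##.#####
#####..#..#####
####.##.#######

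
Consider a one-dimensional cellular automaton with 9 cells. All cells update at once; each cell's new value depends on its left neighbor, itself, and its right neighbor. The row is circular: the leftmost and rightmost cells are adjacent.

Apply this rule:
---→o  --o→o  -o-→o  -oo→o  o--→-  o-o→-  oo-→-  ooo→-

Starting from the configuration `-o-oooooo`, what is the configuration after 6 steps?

step 1: -o-o-----
step 2: oo-o-oooo
step 3: ---o-o---
step 4: oooo-o-oo
step 5: -----o-o-
step 6: oooooo-o-

oooooo-o-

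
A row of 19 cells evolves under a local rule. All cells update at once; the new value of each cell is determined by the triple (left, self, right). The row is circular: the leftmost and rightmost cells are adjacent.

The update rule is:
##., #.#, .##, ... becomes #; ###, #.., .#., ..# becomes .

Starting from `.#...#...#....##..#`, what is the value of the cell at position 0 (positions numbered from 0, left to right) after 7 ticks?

.

#..#...#...##.##...
.....#...#.#####.#.
####...#..##...##..
#..#.#....##.#.##..
....#..##.###.###..
###....####.###.#.#
..#.##.#..###.##.##
position 0 holds .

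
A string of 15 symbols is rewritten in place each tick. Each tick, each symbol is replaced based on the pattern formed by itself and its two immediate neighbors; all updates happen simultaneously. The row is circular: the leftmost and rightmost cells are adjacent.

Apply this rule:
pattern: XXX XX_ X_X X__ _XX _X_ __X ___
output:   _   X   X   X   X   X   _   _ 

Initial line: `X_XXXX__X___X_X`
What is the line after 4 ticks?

tick 1: XXX__XX_XX__XXX
tick 2: __XX_XXXXXX_X__
tick 3: __XXXX____XXXX_
tick 4: __X__XX___X__XX

__X__XX___X__XX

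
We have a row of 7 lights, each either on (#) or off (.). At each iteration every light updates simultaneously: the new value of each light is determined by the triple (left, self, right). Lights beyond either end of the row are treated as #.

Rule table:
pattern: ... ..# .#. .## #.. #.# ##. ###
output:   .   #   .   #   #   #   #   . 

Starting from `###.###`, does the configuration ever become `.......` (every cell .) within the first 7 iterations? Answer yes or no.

iteration 1: ..###..
iteration 2: ###.###  (repeats iteration 0; period 2)
iteration 7: ..###..
iteration 7 is ..###.., still not uniform .

no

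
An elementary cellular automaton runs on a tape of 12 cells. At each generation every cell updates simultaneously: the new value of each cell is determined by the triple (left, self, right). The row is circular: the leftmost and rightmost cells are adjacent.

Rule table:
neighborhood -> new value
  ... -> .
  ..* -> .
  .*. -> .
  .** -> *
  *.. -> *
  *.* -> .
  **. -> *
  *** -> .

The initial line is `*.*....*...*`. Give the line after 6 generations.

...***..*...

*..*....*..*
**..*....*.*
.**..*.....*
.***..*.....
.*.**..*....
...***..*...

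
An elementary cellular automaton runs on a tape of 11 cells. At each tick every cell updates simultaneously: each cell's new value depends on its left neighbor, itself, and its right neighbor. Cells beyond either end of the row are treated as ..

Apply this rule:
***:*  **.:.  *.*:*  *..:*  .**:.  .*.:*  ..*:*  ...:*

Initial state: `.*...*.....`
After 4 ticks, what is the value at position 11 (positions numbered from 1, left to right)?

*

***********
.*********.
*.*******.*
**.*****.**
position 11 holds *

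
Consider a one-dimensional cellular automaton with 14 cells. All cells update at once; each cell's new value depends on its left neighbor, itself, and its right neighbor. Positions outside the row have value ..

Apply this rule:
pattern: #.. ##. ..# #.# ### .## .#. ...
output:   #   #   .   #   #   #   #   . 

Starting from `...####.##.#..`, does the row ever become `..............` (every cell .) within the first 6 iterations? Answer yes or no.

no

...##########.
...###########
...###########  (fixed point — unchanged through iteration 6)
iteration 6 is ...###########, still not uniform .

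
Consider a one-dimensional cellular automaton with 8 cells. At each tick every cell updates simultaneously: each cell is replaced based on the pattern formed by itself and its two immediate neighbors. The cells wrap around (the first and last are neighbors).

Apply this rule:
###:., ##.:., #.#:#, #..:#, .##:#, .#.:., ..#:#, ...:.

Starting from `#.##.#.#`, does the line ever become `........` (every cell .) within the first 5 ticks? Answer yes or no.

no

.##.#.##
##.#.##.
#.#.##.#
.#.##.##
#.##.##.
tick 5 is #.##.##., still not uniform .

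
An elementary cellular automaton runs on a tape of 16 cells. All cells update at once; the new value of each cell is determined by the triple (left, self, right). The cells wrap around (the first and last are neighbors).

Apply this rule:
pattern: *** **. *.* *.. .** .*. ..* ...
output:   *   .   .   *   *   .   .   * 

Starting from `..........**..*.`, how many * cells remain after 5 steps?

10

step 1: *********.*.*..*
step 2: ********.....*.*
step 3: *******.****...*
step 4: ******..***.**.*
step 5: *****.*.**..*..*
count of *: 10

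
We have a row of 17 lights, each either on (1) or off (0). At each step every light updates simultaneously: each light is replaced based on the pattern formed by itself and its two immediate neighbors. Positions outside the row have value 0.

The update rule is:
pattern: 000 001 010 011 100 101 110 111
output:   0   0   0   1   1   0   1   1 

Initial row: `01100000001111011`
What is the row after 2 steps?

01111000001111011

01110000001111011
01111000001111011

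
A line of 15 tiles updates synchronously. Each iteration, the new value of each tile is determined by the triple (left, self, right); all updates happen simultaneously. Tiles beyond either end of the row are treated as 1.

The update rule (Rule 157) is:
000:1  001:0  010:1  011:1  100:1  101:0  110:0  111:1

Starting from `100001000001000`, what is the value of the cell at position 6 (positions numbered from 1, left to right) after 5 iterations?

iteration 1: 011101111101110
iteration 2: 011001111001100
iteration 3: 010101110101010
iteration 4: 010101100101010
iteration 5: 010101010101010
position 6 holds 1

1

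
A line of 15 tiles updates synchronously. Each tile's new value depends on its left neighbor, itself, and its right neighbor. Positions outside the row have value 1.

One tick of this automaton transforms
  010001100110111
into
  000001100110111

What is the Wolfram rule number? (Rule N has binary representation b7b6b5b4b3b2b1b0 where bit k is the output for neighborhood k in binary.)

200

position 13: 111 → 1  (bit 7 = 1)
position 6: 110 → 1  (bit 6 = 1)
position 0: 101 → 0  (bit 5 = 0)
position 2: 100 → 0  (bit 4 = 0)
position 5: 011 → 1  (bit 3 = 1)
position 1: 010 → 0  (bit 2 = 0)
position 4: 001 → 0  (bit 1 = 0)
position 3: 000 → 0  (bit 0 = 0)
bits b7..b0 = 11001000 = 200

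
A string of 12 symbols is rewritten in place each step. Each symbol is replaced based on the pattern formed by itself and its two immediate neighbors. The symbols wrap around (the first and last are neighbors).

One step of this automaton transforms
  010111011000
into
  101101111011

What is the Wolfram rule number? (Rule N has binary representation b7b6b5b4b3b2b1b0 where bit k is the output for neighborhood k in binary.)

107

position 4: 111 → 0  (bit 7 = 0)
position 5: 110 → 1  (bit 6 = 1)
position 2: 101 → 1  (bit 5 = 1)
position 9: 100 → 0  (bit 4 = 0)
position 3: 011 → 1  (bit 3 = 1)
position 1: 010 → 0  (bit 2 = 0)
position 0: 001 → 1  (bit 1 = 1)
position 10: 000 → 1  (bit 0 = 1)
bits b7..b0 = 01101011 = 107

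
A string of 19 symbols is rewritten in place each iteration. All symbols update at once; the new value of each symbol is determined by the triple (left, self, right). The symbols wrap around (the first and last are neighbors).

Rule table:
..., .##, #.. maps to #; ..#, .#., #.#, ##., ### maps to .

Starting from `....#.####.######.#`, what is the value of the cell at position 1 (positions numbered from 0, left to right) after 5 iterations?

#

###...#....#.......
#..##..###..######.
.#.#.#.#..#.#......
........#....######
#######..###.#.....
position 1 holds #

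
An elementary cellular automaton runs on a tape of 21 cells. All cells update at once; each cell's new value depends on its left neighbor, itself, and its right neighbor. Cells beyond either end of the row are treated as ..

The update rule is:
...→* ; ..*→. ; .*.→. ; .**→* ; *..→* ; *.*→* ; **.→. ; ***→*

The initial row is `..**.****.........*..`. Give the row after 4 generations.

*.***.********.*.*.*.

*.*.****.********..**
.*.****.********.*.*.
..****.********.*.*.*
*.***.********.*.*.*.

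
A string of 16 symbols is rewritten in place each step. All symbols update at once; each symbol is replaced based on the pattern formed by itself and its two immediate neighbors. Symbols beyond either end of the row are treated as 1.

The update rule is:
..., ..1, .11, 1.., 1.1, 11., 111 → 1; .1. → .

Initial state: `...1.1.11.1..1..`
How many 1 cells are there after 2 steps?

111.1.1111.11.11
1111.11111111111
count of 1: 15

15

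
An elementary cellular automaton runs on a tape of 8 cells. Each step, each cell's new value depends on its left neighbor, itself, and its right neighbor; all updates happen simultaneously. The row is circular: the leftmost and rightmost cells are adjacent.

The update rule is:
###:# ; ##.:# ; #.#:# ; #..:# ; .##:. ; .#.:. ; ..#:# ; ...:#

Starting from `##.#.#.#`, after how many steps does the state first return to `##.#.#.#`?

###.#.#.
.###.#.#
#.###.#.
.#.###.#
#.#.###.
.#.#.###
#.#.#.##
##.#.#.#

8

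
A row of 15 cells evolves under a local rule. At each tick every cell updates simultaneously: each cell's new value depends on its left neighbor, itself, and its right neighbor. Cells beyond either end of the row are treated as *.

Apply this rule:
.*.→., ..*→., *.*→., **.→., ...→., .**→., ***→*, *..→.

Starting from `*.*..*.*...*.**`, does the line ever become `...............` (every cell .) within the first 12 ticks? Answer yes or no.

..............*
...............
all cells are . at tick 2

yes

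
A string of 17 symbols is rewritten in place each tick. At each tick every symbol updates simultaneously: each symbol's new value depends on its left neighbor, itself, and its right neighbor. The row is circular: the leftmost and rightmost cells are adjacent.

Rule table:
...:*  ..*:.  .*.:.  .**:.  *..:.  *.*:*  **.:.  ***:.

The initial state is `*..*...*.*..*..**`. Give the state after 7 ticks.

.....****........

.....*..*........
****......*******
.....****........
****......*******  (repeats tick 2; period 2)
tick 7: .....****........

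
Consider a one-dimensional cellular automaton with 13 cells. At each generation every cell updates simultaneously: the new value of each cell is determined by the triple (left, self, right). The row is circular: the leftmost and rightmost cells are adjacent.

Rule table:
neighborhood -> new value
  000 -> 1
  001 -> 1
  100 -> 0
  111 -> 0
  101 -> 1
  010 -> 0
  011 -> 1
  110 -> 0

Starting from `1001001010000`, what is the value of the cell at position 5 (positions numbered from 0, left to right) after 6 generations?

1

0010010100111
0100101001100
1001010011001
0010100110011
0101001100110
1010011001100
position 5 holds 1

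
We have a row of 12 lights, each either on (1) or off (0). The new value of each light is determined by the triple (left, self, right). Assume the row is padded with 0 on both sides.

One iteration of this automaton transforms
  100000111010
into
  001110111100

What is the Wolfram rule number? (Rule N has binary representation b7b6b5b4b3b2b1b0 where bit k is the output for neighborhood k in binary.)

position 7: 111 → 1  (bit 7 = 1)
position 8: 110 → 1  (bit 6 = 1)
position 9: 101 → 1  (bit 5 = 1)
position 1: 100 → 0  (bit 4 = 0)
position 6: 011 → 1  (bit 3 = 1)
position 0: 010 → 0  (bit 2 = 0)
position 5: 001 → 0  (bit 1 = 0)
position 2: 000 → 1  (bit 0 = 1)
bits b7..b0 = 11101001 = 233

233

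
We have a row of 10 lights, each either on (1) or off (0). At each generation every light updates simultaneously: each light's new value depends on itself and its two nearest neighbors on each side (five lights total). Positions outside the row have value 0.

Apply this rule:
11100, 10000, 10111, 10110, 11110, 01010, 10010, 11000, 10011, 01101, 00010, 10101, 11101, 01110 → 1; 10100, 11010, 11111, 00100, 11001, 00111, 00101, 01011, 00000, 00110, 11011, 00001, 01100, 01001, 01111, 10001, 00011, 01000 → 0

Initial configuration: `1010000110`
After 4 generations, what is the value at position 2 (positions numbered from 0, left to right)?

0

0100100001
1001001010
0010010100
0100101001
position 2 holds 0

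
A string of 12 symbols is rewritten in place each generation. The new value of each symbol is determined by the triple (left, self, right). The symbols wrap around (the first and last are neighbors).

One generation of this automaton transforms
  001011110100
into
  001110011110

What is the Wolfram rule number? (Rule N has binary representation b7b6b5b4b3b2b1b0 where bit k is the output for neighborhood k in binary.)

124

position 5: 111 → 0  (bit 7 = 0)
position 7: 110 → 1  (bit 6 = 1)
position 3: 101 → 1  (bit 5 = 1)
position 10: 100 → 1  (bit 4 = 1)
position 4: 011 → 1  (bit 3 = 1)
position 2: 010 → 1  (bit 2 = 1)
position 1: 001 → 0  (bit 1 = 0)
position 0: 000 → 0  (bit 0 = 0)
bits b7..b0 = 01111100 = 124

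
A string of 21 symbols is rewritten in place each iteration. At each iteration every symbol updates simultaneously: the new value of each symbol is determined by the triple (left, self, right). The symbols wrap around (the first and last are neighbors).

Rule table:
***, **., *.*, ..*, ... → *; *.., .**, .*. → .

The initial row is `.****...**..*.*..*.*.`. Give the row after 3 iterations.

*.*.***.**.*..*.*..*.

iteration 1: *.***.**.*.*.*..*.*..
iteration 2: .*.***.**.*.*..*.*..*
iteration 3: *.*.***.**.*..*.*..*.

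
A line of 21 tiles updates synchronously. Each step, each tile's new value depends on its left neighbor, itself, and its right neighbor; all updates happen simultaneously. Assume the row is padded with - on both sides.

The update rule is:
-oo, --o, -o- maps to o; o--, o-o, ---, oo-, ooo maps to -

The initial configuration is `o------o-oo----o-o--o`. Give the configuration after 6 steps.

o-----oo-o----oo-o-oo
o----oo--o---oo--o-o-
o---oo--oo--oo--oo-o-
o--oo--oo--oo--oo--o-
o-oo--oo--oo--oo--oo-
o-o--oo--oo--oo--oo--

o-o--oo--oo--oo--oo--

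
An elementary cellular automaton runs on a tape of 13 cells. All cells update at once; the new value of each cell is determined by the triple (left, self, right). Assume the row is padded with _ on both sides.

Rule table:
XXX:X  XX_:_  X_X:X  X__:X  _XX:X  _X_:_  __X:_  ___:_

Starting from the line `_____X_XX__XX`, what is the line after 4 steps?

______XX_X_X_
______X_X_X_X
_______X_X_X_
________X_X_X

________X_X_X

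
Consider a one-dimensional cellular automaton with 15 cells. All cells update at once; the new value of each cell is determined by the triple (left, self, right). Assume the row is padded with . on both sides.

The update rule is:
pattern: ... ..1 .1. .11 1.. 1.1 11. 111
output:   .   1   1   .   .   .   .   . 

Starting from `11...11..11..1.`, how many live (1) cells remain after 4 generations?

5

....1...1...11.
...11..11..1...
..1...1...11...
.11..11..1.....
count of 1: 5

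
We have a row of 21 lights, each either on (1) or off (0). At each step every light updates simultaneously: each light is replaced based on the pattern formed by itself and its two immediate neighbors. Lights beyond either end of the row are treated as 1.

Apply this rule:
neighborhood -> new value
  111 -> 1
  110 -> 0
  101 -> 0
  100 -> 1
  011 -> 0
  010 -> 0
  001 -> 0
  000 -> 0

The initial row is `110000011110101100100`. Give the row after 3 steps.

100010000001000000100

101000001100000010010
000100000010000001000
100010000001000000100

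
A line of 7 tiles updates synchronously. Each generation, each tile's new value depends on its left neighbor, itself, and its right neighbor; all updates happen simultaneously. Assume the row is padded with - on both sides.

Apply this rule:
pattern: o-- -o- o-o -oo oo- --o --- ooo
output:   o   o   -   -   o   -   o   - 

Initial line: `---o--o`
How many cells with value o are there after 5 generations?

4

oo-oo-o
-o--o-o
-oo-o-o
--o-o-o
o-o-o-o
count of o: 4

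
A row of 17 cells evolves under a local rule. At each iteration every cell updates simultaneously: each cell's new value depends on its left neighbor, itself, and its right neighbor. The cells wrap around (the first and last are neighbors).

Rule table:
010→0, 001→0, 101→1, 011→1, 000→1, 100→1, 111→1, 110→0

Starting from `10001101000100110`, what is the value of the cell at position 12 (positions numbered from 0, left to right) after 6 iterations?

1

01101010110010101
11010101101001010
10101011010100101
01010110101010011
10101101010101010
01011010101010101
position 12 holds 1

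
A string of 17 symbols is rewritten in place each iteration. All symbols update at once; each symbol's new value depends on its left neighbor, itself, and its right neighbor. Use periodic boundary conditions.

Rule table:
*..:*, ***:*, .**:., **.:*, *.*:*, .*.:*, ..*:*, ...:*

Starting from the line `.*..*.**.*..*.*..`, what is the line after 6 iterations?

***********.*****

******.**********
*******.*********
********.********
*********.*******
**********.******
***********.*****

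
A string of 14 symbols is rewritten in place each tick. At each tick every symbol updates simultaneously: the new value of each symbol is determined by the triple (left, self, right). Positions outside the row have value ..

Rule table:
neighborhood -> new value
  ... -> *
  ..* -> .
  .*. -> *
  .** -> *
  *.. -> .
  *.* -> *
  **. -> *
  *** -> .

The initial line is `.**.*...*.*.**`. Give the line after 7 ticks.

.****.*.******
.*..*****....*
.*..*...*.**.*
.*..*.*.******
.*..*****....*  (repeats tick 2; period 3)
tick 7: .*..*.*.******

.*..*.*.******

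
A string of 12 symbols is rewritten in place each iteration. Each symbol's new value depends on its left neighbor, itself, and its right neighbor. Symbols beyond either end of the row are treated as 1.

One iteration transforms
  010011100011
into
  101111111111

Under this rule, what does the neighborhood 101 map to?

At position 0 the neighborhood is 101; the next row has 1 there.

1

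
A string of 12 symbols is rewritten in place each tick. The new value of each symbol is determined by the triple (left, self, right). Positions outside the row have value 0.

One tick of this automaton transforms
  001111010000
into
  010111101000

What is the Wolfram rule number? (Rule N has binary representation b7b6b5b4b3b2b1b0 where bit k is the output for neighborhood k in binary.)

position 3: 111 → 1  (bit 7 = 1)
position 5: 110 → 1  (bit 6 = 1)
position 6: 101 → 1  (bit 5 = 1)
position 8: 100 → 1  (bit 4 = 1)
position 2: 011 → 0  (bit 3 = 0)
position 7: 010 → 0  (bit 2 = 0)
position 1: 001 → 1  (bit 1 = 1)
position 0: 000 → 0  (bit 0 = 0)
bits b7..b0 = 11110010 = 242

242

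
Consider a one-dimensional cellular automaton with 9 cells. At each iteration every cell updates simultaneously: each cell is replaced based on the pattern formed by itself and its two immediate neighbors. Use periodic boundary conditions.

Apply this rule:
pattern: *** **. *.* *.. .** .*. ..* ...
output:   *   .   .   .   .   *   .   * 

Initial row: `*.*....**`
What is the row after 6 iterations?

..*..*..*

..*.**..*
..*.....*
..*.***.*
..*..*..*
..*..*..*  (fixed point — unchanged through iteration 6)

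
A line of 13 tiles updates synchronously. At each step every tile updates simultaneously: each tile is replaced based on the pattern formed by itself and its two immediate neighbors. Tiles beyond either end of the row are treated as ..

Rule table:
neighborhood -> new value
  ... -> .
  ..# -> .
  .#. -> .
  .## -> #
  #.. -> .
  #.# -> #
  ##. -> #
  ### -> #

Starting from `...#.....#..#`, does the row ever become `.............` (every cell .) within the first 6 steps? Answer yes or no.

.............
all cells are . at step 1

yes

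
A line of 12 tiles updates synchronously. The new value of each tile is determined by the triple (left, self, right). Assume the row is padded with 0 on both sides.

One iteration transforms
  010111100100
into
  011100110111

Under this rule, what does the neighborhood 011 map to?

1

At position 3 the neighborhood is 011; the next row has 1 there.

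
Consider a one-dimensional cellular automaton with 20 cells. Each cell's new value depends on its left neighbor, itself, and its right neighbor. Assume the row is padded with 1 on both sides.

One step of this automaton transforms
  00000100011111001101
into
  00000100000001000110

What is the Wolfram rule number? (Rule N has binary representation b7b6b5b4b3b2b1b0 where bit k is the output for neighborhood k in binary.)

position 10: 111 → 0  (bit 7 = 0)
position 13: 110 → 1  (bit 6 = 1)
position 18: 101 → 1  (bit 5 = 1)
position 0: 100 → 0  (bit 4 = 0)
position 9: 011 → 0  (bit 3 = 0)
position 5: 010 → 1  (bit 2 = 1)
position 4: 001 → 0  (bit 1 = 0)
position 1: 000 → 0  (bit 0 = 0)
bits b7..b0 = 01100100 = 100

100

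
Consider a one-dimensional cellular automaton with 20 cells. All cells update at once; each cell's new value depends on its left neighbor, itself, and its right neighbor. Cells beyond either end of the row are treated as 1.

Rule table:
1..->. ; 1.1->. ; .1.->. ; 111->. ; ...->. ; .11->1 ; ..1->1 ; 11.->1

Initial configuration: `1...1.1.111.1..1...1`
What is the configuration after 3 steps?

step 1: 1..1....1.1...1...11
step 2: 1.1....1.....1...11.
step 3: 1.....1.....1...111.

1.....1.....1...111.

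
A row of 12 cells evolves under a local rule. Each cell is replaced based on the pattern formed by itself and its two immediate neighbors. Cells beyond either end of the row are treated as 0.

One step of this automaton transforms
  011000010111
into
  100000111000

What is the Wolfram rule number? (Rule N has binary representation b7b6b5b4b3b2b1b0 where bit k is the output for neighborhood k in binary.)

38

position 10: 111 → 0  (bit 7 = 0)
position 2: 110 → 0  (bit 6 = 0)
position 8: 101 → 1  (bit 5 = 1)
position 3: 100 → 0  (bit 4 = 0)
position 1: 011 → 0  (bit 3 = 0)
position 7: 010 → 1  (bit 2 = 1)
position 0: 001 → 1  (bit 1 = 1)
position 4: 000 → 0  (bit 0 = 0)
bits b7..b0 = 00100110 = 38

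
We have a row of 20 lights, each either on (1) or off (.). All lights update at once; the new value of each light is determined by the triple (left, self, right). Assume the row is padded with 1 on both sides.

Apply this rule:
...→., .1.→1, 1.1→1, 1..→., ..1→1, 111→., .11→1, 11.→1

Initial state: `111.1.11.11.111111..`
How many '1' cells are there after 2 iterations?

7

iteration 1: ..11111111111....1.1
iteration 2: .11.........1...1111
count of 1: 7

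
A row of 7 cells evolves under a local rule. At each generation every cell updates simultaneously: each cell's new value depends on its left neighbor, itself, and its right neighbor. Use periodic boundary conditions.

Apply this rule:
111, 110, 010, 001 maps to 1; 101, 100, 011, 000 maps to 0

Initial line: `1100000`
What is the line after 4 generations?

0101101

0100001
0100011
0100101
0101101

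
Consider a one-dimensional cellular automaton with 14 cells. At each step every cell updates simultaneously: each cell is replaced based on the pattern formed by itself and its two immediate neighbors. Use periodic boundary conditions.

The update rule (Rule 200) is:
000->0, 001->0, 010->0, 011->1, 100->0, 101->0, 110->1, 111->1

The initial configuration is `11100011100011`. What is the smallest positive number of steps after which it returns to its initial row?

1

11100011100011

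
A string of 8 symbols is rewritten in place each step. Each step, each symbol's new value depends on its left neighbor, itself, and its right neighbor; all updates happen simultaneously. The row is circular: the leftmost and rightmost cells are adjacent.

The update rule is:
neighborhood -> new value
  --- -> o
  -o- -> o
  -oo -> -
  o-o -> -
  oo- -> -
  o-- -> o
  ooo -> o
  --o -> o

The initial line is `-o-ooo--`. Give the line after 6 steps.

oo--o-oo
o-ooo--o
---o-oo-
oooo---o
ooo-ooo-
-o---o--

-o---o--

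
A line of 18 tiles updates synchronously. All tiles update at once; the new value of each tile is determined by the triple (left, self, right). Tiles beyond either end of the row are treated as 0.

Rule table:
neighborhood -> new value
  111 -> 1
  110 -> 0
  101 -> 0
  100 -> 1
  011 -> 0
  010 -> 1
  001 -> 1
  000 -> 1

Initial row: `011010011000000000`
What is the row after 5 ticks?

111011111100010111

tick 1: 100011100111111111
tick 2: 111101011011111110
tick 3: 011001000001111101
tick 4: 100111111110111001
tick 5: 111011111100010111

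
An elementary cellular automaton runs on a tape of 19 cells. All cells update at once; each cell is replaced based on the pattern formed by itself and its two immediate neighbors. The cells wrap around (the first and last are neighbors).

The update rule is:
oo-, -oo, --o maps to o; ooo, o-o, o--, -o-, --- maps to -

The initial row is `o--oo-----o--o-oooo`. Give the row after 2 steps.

--o-o---o--o--o---o

o-ooo----o--o--o---
--o-o---o--o--o---o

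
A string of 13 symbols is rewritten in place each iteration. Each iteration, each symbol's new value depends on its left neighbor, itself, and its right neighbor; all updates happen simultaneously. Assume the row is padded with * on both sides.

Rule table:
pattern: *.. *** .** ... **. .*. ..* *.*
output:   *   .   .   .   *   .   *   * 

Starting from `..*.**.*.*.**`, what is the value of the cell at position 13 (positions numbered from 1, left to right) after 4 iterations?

iteration 1: **.*.**.*.*..
iteration 2: .**.*.**.*.**
iteration 3: *.**.*.**.*..
iteration 4: **.**.*.**.**
position 13 holds *

*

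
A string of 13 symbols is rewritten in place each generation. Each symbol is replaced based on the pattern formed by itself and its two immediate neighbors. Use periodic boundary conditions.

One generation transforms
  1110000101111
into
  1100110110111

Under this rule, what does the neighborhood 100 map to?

At position 3 the neighborhood is 100; the next row has 0 there.

0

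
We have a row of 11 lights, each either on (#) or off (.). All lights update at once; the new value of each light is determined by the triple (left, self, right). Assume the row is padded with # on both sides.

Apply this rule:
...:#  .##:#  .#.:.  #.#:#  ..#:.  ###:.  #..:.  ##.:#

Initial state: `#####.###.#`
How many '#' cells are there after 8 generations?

....###.###
.##.#.###..
####.##.#..
...#####...
.#.#...#.#.
#.#..#..#.#
##.......##
.#.#####.#.
count of #: 7

7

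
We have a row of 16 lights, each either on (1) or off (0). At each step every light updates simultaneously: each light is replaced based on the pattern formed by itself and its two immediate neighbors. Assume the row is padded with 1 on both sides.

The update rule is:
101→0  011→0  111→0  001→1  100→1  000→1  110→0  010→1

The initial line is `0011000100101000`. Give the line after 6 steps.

0011000000000000

1100111111101111
0011000000000000
1100111111111111
0011000000000000  (repeats step 2; period 2)
step 6: 0011000000000000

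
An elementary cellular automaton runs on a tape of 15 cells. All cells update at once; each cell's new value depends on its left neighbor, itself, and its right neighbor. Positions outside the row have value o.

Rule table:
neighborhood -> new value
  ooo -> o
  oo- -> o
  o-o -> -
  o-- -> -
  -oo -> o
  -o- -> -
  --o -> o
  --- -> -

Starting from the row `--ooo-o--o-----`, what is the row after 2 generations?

-oooo--o-----oo

generation 1: -oooo---o-----o
generation 2: -oooo--o-----oo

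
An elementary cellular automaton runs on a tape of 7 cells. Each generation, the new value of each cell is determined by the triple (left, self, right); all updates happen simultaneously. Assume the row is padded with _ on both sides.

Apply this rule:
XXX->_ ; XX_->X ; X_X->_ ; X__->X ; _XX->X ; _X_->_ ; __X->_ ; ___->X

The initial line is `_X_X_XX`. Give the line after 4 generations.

_X___XX

generation 1: _____XX
generation 2: XXXX_XX
generation 3: X__X_XX
generation 4: _X___XX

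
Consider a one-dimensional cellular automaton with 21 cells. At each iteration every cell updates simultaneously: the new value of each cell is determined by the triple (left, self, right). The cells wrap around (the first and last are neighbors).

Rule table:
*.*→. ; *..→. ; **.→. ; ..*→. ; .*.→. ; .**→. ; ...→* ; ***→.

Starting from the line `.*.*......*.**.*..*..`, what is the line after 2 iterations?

.....****...........*
.***......*********..

.***......*********..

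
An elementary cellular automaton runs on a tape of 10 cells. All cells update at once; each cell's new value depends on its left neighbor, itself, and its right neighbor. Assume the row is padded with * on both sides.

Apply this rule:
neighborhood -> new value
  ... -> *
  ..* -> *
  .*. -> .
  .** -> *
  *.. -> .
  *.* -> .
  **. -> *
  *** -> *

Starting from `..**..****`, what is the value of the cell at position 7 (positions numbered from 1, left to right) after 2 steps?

.***.*****
.***.*****
position 7 holds *

*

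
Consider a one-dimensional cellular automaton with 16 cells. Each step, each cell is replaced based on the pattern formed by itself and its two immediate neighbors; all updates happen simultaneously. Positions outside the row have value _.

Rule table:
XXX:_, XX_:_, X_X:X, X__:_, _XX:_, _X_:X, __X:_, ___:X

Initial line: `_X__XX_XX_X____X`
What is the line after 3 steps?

_X____X__XX_XX_X
_X_XX_X____X__XX
_XX__XX_XX_X____

_XX__XX_XX_X____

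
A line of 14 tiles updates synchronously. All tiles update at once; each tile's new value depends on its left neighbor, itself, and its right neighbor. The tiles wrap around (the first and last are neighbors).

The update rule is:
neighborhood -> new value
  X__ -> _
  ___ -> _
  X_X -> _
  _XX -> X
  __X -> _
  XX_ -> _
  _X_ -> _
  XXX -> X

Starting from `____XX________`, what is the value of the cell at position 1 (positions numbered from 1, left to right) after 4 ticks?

_

____X_________
______________
______________  (fixed point — unchanged through tick 4)
position 1 holds _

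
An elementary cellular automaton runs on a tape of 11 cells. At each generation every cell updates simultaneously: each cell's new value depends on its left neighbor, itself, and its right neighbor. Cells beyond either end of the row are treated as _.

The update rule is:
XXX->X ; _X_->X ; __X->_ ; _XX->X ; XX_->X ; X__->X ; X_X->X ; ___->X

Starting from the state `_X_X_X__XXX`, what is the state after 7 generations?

generation 1: _XXXXXX_XXX
generation 2: _XXXXXXXXXX
generation 3: _XXXXXXXXXX  (fixed point — unchanged through generation 7)

_XXXXXXXXXX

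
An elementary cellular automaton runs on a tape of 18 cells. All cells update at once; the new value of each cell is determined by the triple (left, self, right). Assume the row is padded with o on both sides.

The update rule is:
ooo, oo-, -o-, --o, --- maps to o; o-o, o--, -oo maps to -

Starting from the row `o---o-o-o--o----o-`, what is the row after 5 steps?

o-o-o-o-o-oo-o-oo-

step 1: o-ooo-o-o-oo-oooo-
step 2: o--oo-o-o--o--ooo-
step 3: o-o-o-o-o-oo-o-oo-
step 4: o-o-o-o-o--o-o--o-
step 5: o-o-o-o-o-oo-o-oo-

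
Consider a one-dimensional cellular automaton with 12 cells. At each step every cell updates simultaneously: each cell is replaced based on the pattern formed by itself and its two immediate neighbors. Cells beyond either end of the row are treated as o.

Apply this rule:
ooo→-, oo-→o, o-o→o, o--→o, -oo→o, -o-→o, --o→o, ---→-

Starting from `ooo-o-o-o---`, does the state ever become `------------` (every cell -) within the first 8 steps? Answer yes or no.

step 1: --oooooooo-o
step 2: ooo------ooo
step 3: --oo----oo--
step 4: ooooo--ooooo
step 5: ----oooo----
step 6: o--oo--oo--o
step 7: oooooooooooo
step 8: ------------
all cells are - at step 8

yes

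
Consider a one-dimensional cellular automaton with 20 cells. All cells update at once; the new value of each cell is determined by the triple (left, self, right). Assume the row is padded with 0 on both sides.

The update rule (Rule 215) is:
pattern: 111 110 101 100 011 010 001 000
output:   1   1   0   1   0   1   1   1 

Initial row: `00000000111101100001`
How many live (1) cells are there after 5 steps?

step 1: 11111111011100111111
step 2: 01111111001111011111
step 3: 10111111110111001111
step 4: 10011111110011110111
step 5: 11101111111101110011
count of 1: 16

16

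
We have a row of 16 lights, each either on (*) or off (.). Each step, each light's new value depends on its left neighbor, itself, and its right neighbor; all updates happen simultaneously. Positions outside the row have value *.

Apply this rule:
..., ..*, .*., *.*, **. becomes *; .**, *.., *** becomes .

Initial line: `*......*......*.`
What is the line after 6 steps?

.***.*.****.....

step 1: *.******.*******
step 2: **.....**.......
step 3: .*.****.*.******
step 4: ***...****......
step 5: ..*.**...*.*****
step 6: .***.*.****.....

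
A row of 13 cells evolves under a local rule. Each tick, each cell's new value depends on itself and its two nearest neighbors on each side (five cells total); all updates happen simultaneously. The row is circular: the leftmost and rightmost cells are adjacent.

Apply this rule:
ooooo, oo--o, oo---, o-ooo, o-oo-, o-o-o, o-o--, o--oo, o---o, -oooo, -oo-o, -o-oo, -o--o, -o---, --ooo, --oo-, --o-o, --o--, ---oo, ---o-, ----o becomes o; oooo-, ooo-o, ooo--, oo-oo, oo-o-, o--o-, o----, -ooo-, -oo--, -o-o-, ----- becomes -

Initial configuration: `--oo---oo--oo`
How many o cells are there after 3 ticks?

12

ooo-oooo-ooo-
o---oo---o---
ooooo-ooooooo
count of o: 12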